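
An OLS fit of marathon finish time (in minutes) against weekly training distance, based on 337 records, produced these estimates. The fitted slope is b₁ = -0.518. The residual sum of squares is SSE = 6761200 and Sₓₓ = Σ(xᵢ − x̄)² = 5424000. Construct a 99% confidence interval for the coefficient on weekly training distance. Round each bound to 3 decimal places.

MSE = SSE/(n − 2) = 6761200/335 = 20182.7.
SE(b₁) = √(MSE/Sₓₓ) = √(20182.7/5424000) = 0.061.
df = n − 2 = 335.
t* = t_{0.005, 335} = 2.590585.
Margin = t* × SE = 2.590585 × 0.061 = 0.15803.
CI: -0.518 ± 0.15803 → (-0.676, -0.360).
With 99% confidence, each one-unit increase in weekly training distance is associated with a change of between -0.676 and -0.360 minutes in marathon finish time.

(-0.676, -0.360)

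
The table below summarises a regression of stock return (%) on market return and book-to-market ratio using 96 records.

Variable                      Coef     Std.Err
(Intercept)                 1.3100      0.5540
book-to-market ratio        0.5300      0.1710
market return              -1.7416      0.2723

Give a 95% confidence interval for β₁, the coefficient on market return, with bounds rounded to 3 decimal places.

(-2.282, -1.201)

Read off: b = -1.7416, SE = 0.2723 for market return.
df = n − k − 1 = 96 − 2 − 1 = 93.
t* = t_{0.025, 93} = 1.985802.
Margin = t* × SE = 1.985802 × 0.2723 = 0.54073.
CI: -1.7416 ± 0.54073 → (-2.282, -1.201).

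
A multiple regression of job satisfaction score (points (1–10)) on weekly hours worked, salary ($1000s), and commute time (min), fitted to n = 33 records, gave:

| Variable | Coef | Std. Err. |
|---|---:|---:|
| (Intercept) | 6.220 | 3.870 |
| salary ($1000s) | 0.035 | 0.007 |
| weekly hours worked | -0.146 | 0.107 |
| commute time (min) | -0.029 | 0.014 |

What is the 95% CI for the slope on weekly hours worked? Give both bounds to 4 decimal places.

(-0.3648, 0.0728)

Read off: b = -0.146, SE = 0.107 for weekly hours worked.
df = n − k − 1 = 33 − 3 − 1 = 29.
t* = t_{0.025, 29} = 2.04523.
Margin = t* × SE = 2.04523 × 0.107 = 0.218840.
CI: -0.146 ± 0.218840 → (-0.3648, 0.0728).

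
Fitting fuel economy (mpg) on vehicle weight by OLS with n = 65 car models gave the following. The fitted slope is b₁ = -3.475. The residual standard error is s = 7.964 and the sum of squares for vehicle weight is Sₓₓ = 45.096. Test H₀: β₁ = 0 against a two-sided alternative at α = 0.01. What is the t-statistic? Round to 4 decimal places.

SE(b₁) = s/√Sₓₓ = 7.964/√45.096 = 1.18594.
t = -3.475 / 1.18594 = -2.9302.
df = n − 2 = 63.
Two-sided p ≈ 0.0047, which is < 0.01, so reject H₀.
There is evidence that vehicle weight is associated with fuel economy.

t = -2.9302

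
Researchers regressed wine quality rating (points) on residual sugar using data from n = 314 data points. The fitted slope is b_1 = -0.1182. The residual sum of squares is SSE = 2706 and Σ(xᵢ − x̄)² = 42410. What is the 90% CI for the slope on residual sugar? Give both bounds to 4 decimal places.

(-0.1418, -0.0946)

MSE = SSE/(n − 2) = 2706/312 = 8.67308.
SE(b_1) = √(MSE/Sₓₓ) = √(8.67308/42410) = 0.0143005.
df = n − 2 = 312.
t* = t_{0.05, 312} = 1.649752.
Margin = t* × SE = 1.649752 × 0.0143005 = 0.023592.
CI: -0.1182 ± 0.023592 → (-0.1418, -0.0946).
With 90% confidence, each one-unit increase in residual sugar is associated with a change of between -0.1418 and -0.0946 points in wine quality rating.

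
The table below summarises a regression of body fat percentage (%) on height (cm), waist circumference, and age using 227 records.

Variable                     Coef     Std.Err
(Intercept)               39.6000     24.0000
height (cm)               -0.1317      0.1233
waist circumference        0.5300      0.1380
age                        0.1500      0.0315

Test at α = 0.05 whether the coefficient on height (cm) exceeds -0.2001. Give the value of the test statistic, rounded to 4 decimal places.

Read off: b = -0.1317, SE = 0.1233 for height (cm).
H₀: β₁ = -0.2001 vs H₁: β₁ > -0.2001.
t = (-0.1317 − (-0.2001)) / 0.1233 = 0.5547.
df = n − k − 1 = 227 − 3 − 1 = 223.
One-sided p ≈ 0.2898, which is ≥ 0.05, so fail to reject H₀.
The data do not give significant evidence that the true slope on height (cm) exceeds -0.2001 % per unit, holding the other predictors fixed.

t = 0.5547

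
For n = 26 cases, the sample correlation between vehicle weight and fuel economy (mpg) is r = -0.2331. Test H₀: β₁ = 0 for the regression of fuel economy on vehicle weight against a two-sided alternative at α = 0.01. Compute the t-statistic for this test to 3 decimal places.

t = -1.174

t = r·√(n − 2)/√(1 − r²) = -0.2331·√24/√0.945664 = -1.174.
df = n − 2 = 24.
Two-sided p ≈ 0.2518, which is ≥ 0.01, so fail to reject H₀.
The data do not give significant evidence of a linear association between vehicle weight and fuel economy.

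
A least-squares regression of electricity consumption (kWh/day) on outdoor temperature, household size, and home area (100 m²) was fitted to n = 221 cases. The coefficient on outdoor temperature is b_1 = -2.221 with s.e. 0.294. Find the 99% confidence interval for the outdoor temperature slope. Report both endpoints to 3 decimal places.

df = n − k − 1 = 221 − 3 − 1 = 217.
t* = t_{0.005, 217} = 2.598675.
Margin = t* × SE = 2.598675 × 0.294 = 0.76401.
CI: -2.221 ± 0.76401 → (-2.985, -1.457).
With 99% confidence, each one-unit increase in outdoor temperature is associated with a change of between -2.985 and -1.457 kWh/day in electricity consumption, holding the other predictors fixed.

(-2.985, -1.457)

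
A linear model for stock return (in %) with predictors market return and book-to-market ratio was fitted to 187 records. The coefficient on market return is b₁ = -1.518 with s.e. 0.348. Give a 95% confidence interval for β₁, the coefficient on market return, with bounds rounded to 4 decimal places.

(-2.2046, -0.8314)

df = n − k − 1 = 187 − 2 − 1 = 184.
t* = t_{0.025, 184} = 1.972941.
Margin = t* × SE = 1.972941 × 0.348 = 0.686583.
CI: -1.518 ± 0.686583 → (-2.2046, -0.8314).
With 95% confidence, each one-unit increase in market return is associated with a change of between -2.2046 and -0.8314 % in stock return, holding the other predictors fixed.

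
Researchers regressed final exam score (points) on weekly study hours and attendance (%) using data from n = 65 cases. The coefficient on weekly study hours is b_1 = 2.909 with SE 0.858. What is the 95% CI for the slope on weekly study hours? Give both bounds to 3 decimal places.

(1.194, 4.624)

df = n − k − 1 = 65 − 2 − 1 = 62.
t* = t_{0.025, 62} = 1.998972.
Margin = t* × SE = 1.998972 × 0.858 = 1.71512.
CI: 2.909 ± 1.71512 → (1.194, 4.624).
With 95% confidence, each one-unit increase in weekly study hours is associated with a change of between 1.194 and 4.624 points in final exam score, holding the other predictors fixed.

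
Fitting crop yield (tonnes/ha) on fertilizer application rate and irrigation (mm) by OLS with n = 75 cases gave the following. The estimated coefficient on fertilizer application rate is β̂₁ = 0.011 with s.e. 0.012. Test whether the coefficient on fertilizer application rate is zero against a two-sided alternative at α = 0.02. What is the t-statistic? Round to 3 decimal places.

H₀: β₁ = 0 vs H₁: β₁ ≠ 0.
t = (β̂₁ − β₁⁰)/SE = 0.011 / 0.012 = 0.917.
df = n − k − 1 = 75 − 2 − 1 = 72.
Two-sided p ≈ 0.3624, which is ≥ 0.02, so fail to reject H₀.
The data do not give significant evidence of an association between fertilizer application rate and crop yield, after adjusting for the other predictors.

t = 0.917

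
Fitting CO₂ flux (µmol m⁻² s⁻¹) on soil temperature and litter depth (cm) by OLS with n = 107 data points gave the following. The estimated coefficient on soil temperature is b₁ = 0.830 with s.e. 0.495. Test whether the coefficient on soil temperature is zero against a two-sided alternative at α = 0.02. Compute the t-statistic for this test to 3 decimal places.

t = 1.677

H₀: β₁ = 0 vs H₁: β₁ ≠ 0.
t = (b₁ − β₁⁰)/SE = 0.830 / 0.495 = 1.677.
df = n − k − 1 = 107 − 2 − 1 = 104.
Two-sided p ≈ 0.0966, which is ≥ 0.02, so fail to reject H₀.
The data do not give significant evidence of an association between soil temperature and CO₂ flux, after adjusting for the other predictors.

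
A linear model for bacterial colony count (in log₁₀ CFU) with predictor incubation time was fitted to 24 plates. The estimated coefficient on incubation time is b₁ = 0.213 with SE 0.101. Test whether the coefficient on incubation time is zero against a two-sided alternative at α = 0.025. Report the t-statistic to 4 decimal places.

t = 2.1089

H₀: β₁ = 0 vs H₁: β₁ ≠ 0.
t = (b₁ − β₁⁰)/SE = 0.213 / 0.101 = 2.1089.
df = n − 2 = 24 − 2 = 22.
Two-sided p ≈ 0.0466, which is ≥ 0.025, so fail to reject H₀.
The data do not give significant evidence of an association between incubation time and bacterial colony count.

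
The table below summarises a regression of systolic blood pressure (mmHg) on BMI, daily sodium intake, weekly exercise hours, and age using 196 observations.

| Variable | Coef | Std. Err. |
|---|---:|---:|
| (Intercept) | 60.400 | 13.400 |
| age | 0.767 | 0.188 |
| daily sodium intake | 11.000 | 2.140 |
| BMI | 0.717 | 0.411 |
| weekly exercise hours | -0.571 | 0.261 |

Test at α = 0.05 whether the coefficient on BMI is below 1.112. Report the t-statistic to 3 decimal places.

Read off: b = 0.717, SE = 0.411 for BMI.
H₀: β₁ = 1.112 vs H₁: β₁ < 1.112.
t = (0.717 − 1.112) / 0.411 = -0.961.
df = n − k − 1 = 196 − 4 − 1 = 191.
One-sided p ≈ 0.1689, which is ≥ 0.05, so fail to reject H₀.
The data do not give significant evidence that the true slope on BMI is below 1.112 mmHg per unit, holding the other predictors fixed.

t = -0.961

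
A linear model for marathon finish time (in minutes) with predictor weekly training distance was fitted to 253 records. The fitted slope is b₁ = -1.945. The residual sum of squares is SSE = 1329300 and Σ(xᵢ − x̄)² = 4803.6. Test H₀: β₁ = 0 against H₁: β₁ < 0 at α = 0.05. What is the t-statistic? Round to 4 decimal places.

t = -1.8524

MSE = SSE/(n − 2) = 1329300/251 = 5296.02.
SE(b₁) = √(MSE/Sₓₓ) = √(5296.02/4803.6) = 1.05.
t = -1.945 / 1.05 = -1.8524.
df = n − 2 = 251.
One-sided p ≈ 0.0326, which is < 0.05, so reject H₀.
There is evidence that the true slope on weekly training distance is negative.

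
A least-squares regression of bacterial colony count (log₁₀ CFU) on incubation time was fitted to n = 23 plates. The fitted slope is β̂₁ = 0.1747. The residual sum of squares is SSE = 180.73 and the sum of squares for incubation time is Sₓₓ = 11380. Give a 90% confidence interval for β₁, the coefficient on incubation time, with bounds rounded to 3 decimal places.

MSE = SSE/(n − 2) = 180.73/21 = 8.60619.
SE(β̂₁) = √(MSE/Sₓₓ) = √(8.60619/11380) = 0.0275001.
df = n − 2 = 21.
t* = t_{0.05, 21} = 1.720743.
Margin = t* × SE = 1.720743 × 0.0275001 = 0.04732.
CI: 0.1747 ± 0.04732 → (0.127, 0.222).
With 90% confidence, each one-unit increase in incubation time is associated with a change of between 0.127 and 0.222 log₁₀ CFU in bacterial colony count.

(0.127, 0.222)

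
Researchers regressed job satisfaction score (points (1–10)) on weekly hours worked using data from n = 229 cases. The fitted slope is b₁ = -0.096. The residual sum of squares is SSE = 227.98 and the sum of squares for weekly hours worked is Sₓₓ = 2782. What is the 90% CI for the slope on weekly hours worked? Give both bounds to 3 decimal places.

MSE = SSE/(n − 2) = 227.98/227 = 1.00432.
SE(b₁) = √(MSE/Sₓₓ) = √(1.00432/2782) = 0.0190001.
df = n − 2 = 227.
t* = t_{0.05, 227} = 1.651594.
Margin = t* × SE = 1.651594 × 0.0190001 = 0.03138.
CI: -0.096 ± 0.03138 → (-0.127, -0.065).
With 90% confidence, each one-unit increase in weekly hours worked is associated with a change of between -0.127 and -0.065 points (1–10) in job satisfaction score.

(-0.127, -0.065)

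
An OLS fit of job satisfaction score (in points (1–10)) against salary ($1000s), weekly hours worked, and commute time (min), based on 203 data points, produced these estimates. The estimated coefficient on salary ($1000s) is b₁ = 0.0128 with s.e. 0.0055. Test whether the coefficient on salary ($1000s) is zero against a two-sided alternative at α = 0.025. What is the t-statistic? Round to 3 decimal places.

t = 2.327

H₀: β₁ = 0 vs H₁: β₁ ≠ 0.
t = (b₁ − β₁⁰)/SE = 0.0128 / 0.0055 = 2.327.
df = n − k − 1 = 203 − 3 − 1 = 199.
Two-sided p ≈ 0.0210, which is < 0.025, so reject H₀.
There is evidence that salary ($1000s) is associated with job satisfaction score, holding the other predictors fixed.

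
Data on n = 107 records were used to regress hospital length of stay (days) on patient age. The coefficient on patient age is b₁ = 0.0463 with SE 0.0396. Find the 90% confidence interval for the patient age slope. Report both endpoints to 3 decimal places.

df = n − 2 = 107 − 2 = 105.
t* = t_{0.05, 105} = 1.659495.
Margin = t* × SE = 1.659495 × 0.0396 = 0.06572.
CI: 0.0463 ± 0.06572 → (-0.019, 0.112).
With 90% confidence, each one-unit increase in patient age is associated with a change of between -0.019 and 0.112 days in hospital length of stay.

(-0.019, 0.112)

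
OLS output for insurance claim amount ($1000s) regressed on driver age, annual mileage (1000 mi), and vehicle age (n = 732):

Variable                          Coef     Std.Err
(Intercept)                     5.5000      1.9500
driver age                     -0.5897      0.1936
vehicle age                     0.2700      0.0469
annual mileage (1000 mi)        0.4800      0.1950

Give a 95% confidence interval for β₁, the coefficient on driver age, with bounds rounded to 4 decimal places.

(-0.9698, -0.2096)

Read off: b = -0.5897, SE = 0.1936 for driver age.
df = n − k − 1 = 732 − 3 − 1 = 728.
t* = t_{0.025, 728} = 1.963228.
Margin = t* × SE = 1.963228 × 0.1936 = 0.380081.
CI: -0.5897 ± 0.380081 → (-0.9698, -0.2096).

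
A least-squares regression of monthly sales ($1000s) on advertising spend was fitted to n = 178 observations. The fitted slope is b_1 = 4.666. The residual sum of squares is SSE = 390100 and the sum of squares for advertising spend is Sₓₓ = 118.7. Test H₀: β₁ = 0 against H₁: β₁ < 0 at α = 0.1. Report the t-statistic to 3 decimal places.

MSE = SSE/(n − 2) = 390100/176 = 2216.48.
SE(b_1) = √(MSE/Sₓₓ) = √(2216.48/118.7) = 4.32122.
t = 4.666 / 4.32122 = 1.080.
df = n − 2 = 176.
One-sided p ≈ 0.8591, which is ≥ 0.1, so fail to reject H₀.
The data do not give significant evidence that the true slope on advertising spend is negative.

t = 1.080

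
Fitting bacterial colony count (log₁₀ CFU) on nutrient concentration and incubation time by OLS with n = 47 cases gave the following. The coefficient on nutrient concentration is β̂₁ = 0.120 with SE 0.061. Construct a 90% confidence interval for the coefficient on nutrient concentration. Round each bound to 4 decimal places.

df = n − k − 1 = 47 − 2 − 1 = 44.
t* = t_{0.05, 44} = 1.68023.
Margin = t* × SE = 1.68023 × 0.061 = 0.102494.
CI: 0.120 ± 0.102494 → (0.0175, 0.2225).
With 90% confidence, each one-unit increase in nutrient concentration is associated with a change of between 0.0175 and 0.2225 log₁₀ CFU in bacterial colony count, holding the other predictors fixed.

(0.0175, 0.2225)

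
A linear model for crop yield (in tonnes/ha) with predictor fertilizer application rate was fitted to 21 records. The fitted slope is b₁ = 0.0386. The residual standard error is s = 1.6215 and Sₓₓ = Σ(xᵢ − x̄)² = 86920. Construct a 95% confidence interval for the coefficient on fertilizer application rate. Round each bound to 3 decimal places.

SE(b₁) = s/√Sₓₓ = 1.6215/√86920 = 0.00549993.
df = n − 2 = 19.
t* = t_{0.025, 19} = 2.093024.
Margin = t* × SE = 2.093024 × 0.00549993 = 0.01151.
CI: 0.0386 ± 0.01151 → (0.027, 0.050).
With 95% confidence, each one-unit increase in fertilizer application rate is associated with a change of between 0.027 and 0.050 tonnes/ha in crop yield.

(0.027, 0.050)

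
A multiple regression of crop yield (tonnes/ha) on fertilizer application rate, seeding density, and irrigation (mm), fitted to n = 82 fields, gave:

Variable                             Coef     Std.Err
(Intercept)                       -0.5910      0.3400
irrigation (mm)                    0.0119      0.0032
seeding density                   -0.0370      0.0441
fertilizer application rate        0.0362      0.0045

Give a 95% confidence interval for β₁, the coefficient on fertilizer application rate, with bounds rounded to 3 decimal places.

Read off: b = 0.0362, SE = 0.0045 for fertilizer application rate.
df = n − k − 1 = 82 − 3 − 1 = 78.
t* = t_{0.025, 78} = 1.990847.
Margin = t* × SE = 1.990847 × 0.0045 = 0.00896.
CI: 0.0362 ± 0.00896 → (0.027, 0.045).

(0.027, 0.045)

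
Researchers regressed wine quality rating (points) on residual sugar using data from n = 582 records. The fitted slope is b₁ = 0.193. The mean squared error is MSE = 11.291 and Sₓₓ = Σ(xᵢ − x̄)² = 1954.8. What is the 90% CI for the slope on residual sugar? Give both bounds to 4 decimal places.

(0.0678, 0.3182)

SE(b₁) = √(MSE/Sₓₓ) = √(11.291/1954.8) = 0.0760003.
df = n − 2 = 580.
t* = t_{0.05, 580} = 1.647485.
Margin = t* × SE = 1.647485 × 0.0760003 = 0.125209.
CI: 0.193 ± 0.125209 → (0.0678, 0.3182).
With 90% confidence, each one-unit increase in residual sugar is associated with a change of between 0.0678 and 0.3182 points in wine quality rating.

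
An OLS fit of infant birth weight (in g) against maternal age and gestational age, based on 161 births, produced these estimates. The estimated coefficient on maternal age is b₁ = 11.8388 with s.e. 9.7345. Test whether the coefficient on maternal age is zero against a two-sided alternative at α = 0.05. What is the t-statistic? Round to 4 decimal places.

H₀: β₁ = 0 vs H₁: β₁ ≠ 0.
t = (b₁ − β₁⁰)/SE = 11.8388 / 9.7345 = 1.2162.
df = n − k − 1 = 161 − 2 − 1 = 158.
Two-sided p ≈ 0.2257, which is ≥ 0.05, so fail to reject H₀.
The data do not give significant evidence of an association between maternal age and infant birth weight, after adjusting for the other predictors.

t = 1.2162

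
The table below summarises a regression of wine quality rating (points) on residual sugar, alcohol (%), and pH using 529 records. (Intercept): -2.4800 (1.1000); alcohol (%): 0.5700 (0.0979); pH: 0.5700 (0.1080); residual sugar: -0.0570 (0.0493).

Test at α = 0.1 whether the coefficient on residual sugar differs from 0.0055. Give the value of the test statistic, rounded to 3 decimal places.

Read off: b = -0.0570, SE = 0.0493 for residual sugar.
H₀: β₁ = 0.0055 vs H₁: β₁ ≠ 0.0055.
t = (-0.0570 − 0.0055) / 0.0493 = -1.268.
df = n − k − 1 = 529 − 3 − 1 = 525.
Two-sided p ≈ 0.2054, which is ≥ 0.1, so fail to reject H₀.
The data are consistent with a true slope of 0.0055 points per unit of residual sugar, holding the other predictors fixed.

t = -1.268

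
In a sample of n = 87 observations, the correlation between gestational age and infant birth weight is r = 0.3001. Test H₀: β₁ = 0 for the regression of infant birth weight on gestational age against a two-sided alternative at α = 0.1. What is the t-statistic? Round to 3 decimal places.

t = r·√(n − 2)/√(1 − r²) = 0.3001·√85/√0.90994 = 2.900.
df = n − 2 = 85.
Two-sided p ≈ 0.0047, which is < 0.1, so reject H₀.
There is evidence of a linear association between gestational age and infant birth weight.

t = 2.900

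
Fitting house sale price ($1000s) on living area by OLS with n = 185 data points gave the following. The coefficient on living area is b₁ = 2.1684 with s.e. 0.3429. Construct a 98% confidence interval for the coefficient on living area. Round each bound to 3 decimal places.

(1.364, 2.973)

df = n − 2 = 185 − 2 = 183.
t* = t_{0.01, 183} = 2.346897.
Margin = t* × SE = 2.346897 × 0.3429 = 0.80475.
CI: 2.1684 ± 0.80475 → (1.364, 2.973).
With 98% confidence, each one-unit increase in living area is associated with a change of between 1.364 and 2.973 $1000s in house sale price.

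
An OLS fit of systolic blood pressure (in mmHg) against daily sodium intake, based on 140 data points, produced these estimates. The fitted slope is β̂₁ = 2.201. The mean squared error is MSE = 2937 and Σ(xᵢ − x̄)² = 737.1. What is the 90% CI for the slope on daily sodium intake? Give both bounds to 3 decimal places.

SE(β̂₁) = √(MSE/Sₓₓ) = √(2937/737.1) = 1.99613.
df = n − 2 = 138.
t* = t_{0.05, 138} = 1.65597.
Margin = t* × SE = 1.65597 × 1.99613 = 3.30553.
CI: 2.201 ± 3.30553 → (-1.105, 5.507).
With 90% confidence, each one-unit increase in daily sodium intake is associated with a change of between -1.105 and 5.507 mmHg in systolic blood pressure.

(-1.105, 5.507)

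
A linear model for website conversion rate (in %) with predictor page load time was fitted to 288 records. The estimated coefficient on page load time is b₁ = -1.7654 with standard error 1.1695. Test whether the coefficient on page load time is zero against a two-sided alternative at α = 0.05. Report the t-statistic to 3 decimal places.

H₀: β₁ = 0 vs H₁: β₁ ≠ 0.
t = (b₁ − β₁⁰)/SE = -1.7654 / 1.1695 = -1.510.
df = n − 2 = 288 − 2 = 286.
Two-sided p ≈ 0.1323, which is ≥ 0.05, so fail to reject H₀.
The data do not give significant evidence of an association between page load time and website conversion rate.

t = -1.510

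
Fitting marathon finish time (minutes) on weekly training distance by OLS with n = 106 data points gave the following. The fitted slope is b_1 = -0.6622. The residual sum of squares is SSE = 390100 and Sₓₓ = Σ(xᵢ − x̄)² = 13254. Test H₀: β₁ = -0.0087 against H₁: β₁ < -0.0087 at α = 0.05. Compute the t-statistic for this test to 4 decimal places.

MSE = SSE/(n − 2) = 390100/104 = 3750.96.
SE(b_1) = √(MSE/Sₓₓ) = √(3750.96/13254) = 0.531983.
t = (-0.6622 − (-0.0087)) / 0.531983 = -1.2284.
df = n − 2 = 104.
One-sided p ≈ 0.1110, which is ≥ 0.05, so fail to reject H₀.
The data do not give significant evidence that the true slope on weekly training distance is below -0.0087 minutes per unit.

t = -1.2284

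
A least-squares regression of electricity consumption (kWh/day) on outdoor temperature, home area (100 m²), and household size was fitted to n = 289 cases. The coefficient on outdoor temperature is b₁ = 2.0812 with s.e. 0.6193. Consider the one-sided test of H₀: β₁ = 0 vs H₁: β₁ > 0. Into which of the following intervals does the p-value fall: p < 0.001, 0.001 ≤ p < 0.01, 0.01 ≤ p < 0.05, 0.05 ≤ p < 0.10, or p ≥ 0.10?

p < 0.001

t = 2.0812 / 0.6193 = 3.361.
df = n − k − 1 = 289 − 3 − 1 = 285.
One-sided p = P(T_{285} > t) ≈ 0.0004.
So p < 0.001.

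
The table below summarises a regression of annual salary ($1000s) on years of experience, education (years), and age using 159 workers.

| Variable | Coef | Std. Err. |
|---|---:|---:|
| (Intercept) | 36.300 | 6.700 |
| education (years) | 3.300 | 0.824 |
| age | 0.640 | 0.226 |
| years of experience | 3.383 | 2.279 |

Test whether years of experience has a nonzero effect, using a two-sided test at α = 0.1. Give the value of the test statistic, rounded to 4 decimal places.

t = 1.4844

Read off: b = 3.383, SE = 2.279 for years of experience.
H₀: β₁ = 0 vs H₁: β₁ ≠ 0.
t = 3.383 / 2.279 = 1.4844.
df = n − k − 1 = 159 − 3 − 1 = 155.
Two-sided p ≈ 0.1397, which is ≥ 0.1, so fail to reject H₀.
The data do not give significant evidence of an association between years of experience and annual salary, after adjusting for the other predictors.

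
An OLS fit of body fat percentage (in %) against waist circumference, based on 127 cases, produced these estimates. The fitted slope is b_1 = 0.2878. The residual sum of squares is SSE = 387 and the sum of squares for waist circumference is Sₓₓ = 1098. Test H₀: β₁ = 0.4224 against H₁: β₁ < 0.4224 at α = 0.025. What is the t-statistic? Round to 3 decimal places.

MSE = SSE/(n − 2) = 387/125 = 3.096.
SE(b_1) = √(MSE/Sₓₓ) = √(3.096/1098) = 0.0531006.
t = (0.2878 − 0.4224) / 0.0531006 = -2.535.
df = n − 2 = 125.
One-sided p ≈ 0.0062, which is < 0.025, so reject H₀.
There is evidence that the true slope on waist circumference is below 0.4224 % per unit.

t = -2.535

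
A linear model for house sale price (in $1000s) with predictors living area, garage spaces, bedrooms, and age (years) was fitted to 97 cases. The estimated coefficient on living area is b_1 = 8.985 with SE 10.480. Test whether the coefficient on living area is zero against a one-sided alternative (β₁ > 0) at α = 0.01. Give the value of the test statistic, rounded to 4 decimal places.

t = 0.8573

H₀: β₁ = 0 vs H₁: β₁ > 0.
t = (b_1 − β₁⁰)/SE = 8.985 / 10.480 = 0.8573.
df = n − k − 1 = 97 − 4 − 1 = 92.
One-sided p ≈ 0.1967, which is ≥ 0.01, so fail to reject H₀.
The data do not give significant evidence that the true slope on living area is positive, holding the other predictors fixed.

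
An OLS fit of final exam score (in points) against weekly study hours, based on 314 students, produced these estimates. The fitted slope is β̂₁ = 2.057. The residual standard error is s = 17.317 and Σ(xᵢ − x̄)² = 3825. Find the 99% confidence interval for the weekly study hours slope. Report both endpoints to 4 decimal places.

(1.3313, 2.7827)

SE(β̂₁) = s/√Sₓₓ = 17.317/√3825 = 0.279999.
df = n − 2 = 312.
t* = t_{0.005, 312} = 2.591679.
Margin = t* × SE = 2.591679 × 0.279999 = 0.725668.
CI: 2.057 ± 0.725668 → (1.3313, 2.7827).
With 99% confidence, each one-unit increase in weekly study hours is associated with a change of between 1.3313 and 2.7827 points in final exam score.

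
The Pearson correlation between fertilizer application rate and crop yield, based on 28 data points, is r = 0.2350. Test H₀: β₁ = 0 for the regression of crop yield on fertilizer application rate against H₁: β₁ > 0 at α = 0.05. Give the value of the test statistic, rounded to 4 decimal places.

t = 1.2328

t = r·√(n − 2)/√(1 − r²) = 0.2350·√26/√0.944775 = 1.2328.
df = n − 2 = 26.
One-sided p ≈ 0.1143, which is ≥ 0.05, so fail to reject H₀.
The data do not give significant evidence of a linear association between fertilizer application rate and crop yield.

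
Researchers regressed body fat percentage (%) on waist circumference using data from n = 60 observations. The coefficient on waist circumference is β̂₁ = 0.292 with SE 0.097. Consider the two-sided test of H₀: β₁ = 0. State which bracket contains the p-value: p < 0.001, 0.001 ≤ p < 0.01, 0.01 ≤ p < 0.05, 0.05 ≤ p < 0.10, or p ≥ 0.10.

t = 0.292 / 0.097 = 3.010.
df = n − 2 = 60 − 2 = 58.
Two-sided p = 2·P(T_{58} > |t|) ≈ 0.0039.
So 0.001 ≤ p < 0.01.

0.001 ≤ p < 0.01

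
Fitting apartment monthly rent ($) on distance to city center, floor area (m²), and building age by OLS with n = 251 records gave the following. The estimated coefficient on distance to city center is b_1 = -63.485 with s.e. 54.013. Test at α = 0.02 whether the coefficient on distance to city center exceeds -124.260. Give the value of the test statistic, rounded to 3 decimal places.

t = 1.125

H₀: β₁ = -124.260 vs H₁: β₁ > -124.260.
t = (b_1 − β₁⁰)/SE = (-63.485 − (-124.260)) / 54.013 = 1.125.
df = n − k − 1 = 251 − 3 − 1 = 247.
One-sided p ≈ 0.1308, which is ≥ 0.02, so fail to reject H₀.
The data do not give significant evidence that the true slope on distance to city center exceeds -124.260 $ per unit, holding the other predictors fixed.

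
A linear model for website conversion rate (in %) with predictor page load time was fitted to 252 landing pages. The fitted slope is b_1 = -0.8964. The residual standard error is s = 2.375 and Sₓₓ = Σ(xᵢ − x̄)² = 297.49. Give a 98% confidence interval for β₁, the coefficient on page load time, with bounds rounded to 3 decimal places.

SE(b_1) = s/√Sₓₓ = 2.375/√297.49 = 0.137698.
df = n − 2 = 250.
t* = t_{0.01, 250} = 2.341356.
Margin = t* × SE = 2.341356 × 0.137698 = 0.32240.
CI: -0.8964 ± 0.32240 → (-1.219, -0.574).
With 98% confidence, each one-unit increase in page load time is associated with a change of between -1.219 and -0.574 % in website conversion rate.

(-1.219, -0.574)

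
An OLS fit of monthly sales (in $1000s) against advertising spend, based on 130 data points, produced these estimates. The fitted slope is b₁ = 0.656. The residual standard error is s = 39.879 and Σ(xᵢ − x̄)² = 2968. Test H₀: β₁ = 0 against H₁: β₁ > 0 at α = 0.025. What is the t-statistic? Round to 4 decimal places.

SE(b₁) = s/√Sₓₓ = 39.879/√2968 = 0.732002.
t = 0.656 / 0.732002 = 0.8962.
df = n − 2 = 128.
One-sided p ≈ 0.1859, which is ≥ 0.025, so fail to reject H₀.
The data do not give significant evidence that the true slope on advertising spend is positive.

t = 0.8962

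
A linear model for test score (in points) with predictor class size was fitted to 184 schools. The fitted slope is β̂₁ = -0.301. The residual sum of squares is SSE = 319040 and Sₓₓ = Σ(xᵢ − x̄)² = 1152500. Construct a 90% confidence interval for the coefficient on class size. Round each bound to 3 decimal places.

(-0.365, -0.237)

MSE = SSE/(n − 2) = 319040/182 = 1752.97.
SE(β̂₁) = √(MSE/Sₓₓ) = √(1752.97/1152500) = 0.0390002.
df = n − 2 = 182.
t* = t_{0.05, 182} = 1.653269.
Margin = t* × SE = 1.653269 × 0.0390002 = 0.06448.
CI: -0.301 ± 0.06448 → (-0.365, -0.237).
With 90% confidence, each one-unit increase in class size is associated with a change of between -0.365 and -0.237 points in test score.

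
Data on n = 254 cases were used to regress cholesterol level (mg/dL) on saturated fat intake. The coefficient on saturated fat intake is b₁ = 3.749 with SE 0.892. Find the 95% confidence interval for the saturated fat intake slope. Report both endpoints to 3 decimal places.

df = n − 2 = 254 − 2 = 252.
t* = t_{0.025, 252} = 1.969422.
Margin = t* × SE = 1.969422 × 0.892 = 1.75672.
CI: 3.749 ± 1.75672 → (1.992, 5.506).
With 95% confidence, each one-unit increase in saturated fat intake is associated with a change of between 1.992 and 5.506 mg/dL in cholesterol level.

(1.992, 5.506)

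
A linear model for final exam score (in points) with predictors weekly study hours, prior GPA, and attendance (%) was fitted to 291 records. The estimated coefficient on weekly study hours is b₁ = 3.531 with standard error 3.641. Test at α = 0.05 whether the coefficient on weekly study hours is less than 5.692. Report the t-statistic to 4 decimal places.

t = -0.5935

H₀: β₁ = 5.692 vs H₁: β₁ < 5.692.
t = (b₁ − β₁⁰)/SE = (3.531 − 5.692) / 3.641 = -0.5935.
df = n − k − 1 = 291 − 3 − 1 = 287.
One-sided p ≈ 0.2767, which is ≥ 0.05, so fail to reject H₀.
The data do not give significant evidence that the true slope on weekly study hours is below 5.692 points per unit, holding the other predictors fixed.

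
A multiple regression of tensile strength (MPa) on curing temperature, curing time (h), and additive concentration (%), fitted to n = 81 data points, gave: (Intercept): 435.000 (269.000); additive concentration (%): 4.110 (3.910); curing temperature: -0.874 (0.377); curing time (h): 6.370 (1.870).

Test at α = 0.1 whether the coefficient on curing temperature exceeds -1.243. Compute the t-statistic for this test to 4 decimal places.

Read off: b = -0.874, SE = 0.377 for curing temperature.
H₀: β₁ = -1.243 vs H₁: β₁ > -1.243.
t = (-0.874 − (-1.243)) / 0.377 = 0.9788.
df = n − k − 1 = 81 − 3 − 1 = 77.
One-sided p ≈ 0.1654, which is ≥ 0.1, so fail to reject H₀.
The data do not give significant evidence that the true slope on curing temperature exceeds -1.243 MPa per unit, holding the other predictors fixed.

t = 0.9788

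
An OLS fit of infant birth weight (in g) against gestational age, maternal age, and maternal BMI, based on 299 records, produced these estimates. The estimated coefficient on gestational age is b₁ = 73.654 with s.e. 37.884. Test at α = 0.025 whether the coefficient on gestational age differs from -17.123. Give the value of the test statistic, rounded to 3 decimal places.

H₀: β₁ = -17.123 vs H₁: β₁ ≠ -17.123.
t = (b₁ − β₁⁰)/SE = (73.654 − (-17.123)) / 37.884 = 2.396.
df = n − k − 1 = 299 − 3 − 1 = 295.
Two-sided p ≈ 0.0172, which is < 0.025, so reject H₀.
There is evidence that the true slope on gestational age differs from -17.123 g per unit, holding the other predictors fixed.

t = 2.396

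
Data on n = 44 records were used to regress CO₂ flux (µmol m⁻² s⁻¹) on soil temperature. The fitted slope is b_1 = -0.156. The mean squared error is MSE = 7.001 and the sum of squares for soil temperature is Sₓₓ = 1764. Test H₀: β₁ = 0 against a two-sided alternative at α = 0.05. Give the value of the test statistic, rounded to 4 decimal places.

t = -2.4762

SE(b_1) = √(MSE/Sₓₓ) = √(7.001/1764) = 0.0629986.
t = -0.156 / 0.0629986 = -2.4762.
df = n − 2 = 42.
Two-sided p ≈ 0.0174, which is < 0.05, so reject H₀.
There is evidence that soil temperature is associated with CO₂ flux.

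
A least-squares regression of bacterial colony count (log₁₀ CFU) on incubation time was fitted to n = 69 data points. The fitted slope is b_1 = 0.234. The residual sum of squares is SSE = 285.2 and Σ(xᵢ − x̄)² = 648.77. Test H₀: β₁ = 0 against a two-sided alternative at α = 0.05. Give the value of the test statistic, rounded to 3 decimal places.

MSE = SSE/(n − 2) = 285.2/67 = 4.25672.
SE(b_1) = √(MSE/Sₓₓ) = √(4.25672/648.77) = 0.0810013.
t = 0.234 / 0.0810013 = 2.889.
df = n − 2 = 67.
Two-sided p ≈ 0.0052, which is < 0.05, so reject H₀.
There is evidence that incubation time is associated with bacterial colony count.

t = 2.889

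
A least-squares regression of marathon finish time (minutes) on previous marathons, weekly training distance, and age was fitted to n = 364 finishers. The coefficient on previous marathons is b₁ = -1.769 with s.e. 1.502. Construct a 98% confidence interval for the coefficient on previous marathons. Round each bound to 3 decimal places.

(-5.279, 1.741)

df = n − k − 1 = 364 − 3 − 1 = 360.
t* = t_{0.01, 360} = 2.336751.
Margin = t* × SE = 2.336751 × 1.502 = 3.50980.
CI: -1.769 ± 3.50980 → (-5.279, 1.741).
With 98% confidence, each one-unit increase in previous marathons is associated with a change of between -5.279 and 1.741 minutes in marathon finish time, holding the other predictors fixed.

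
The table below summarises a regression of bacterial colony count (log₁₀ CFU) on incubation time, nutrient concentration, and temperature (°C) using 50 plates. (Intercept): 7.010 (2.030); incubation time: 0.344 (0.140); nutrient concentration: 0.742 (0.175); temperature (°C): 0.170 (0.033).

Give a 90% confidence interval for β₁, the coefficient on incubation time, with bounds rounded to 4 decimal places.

(0.1090, 0.5790)

Read off: b = 0.344, SE = 0.140 for incubation time.
df = n − k − 1 = 50 − 3 − 1 = 46.
t* = t_{0.05, 46} = 1.67866.
Margin = t* × SE = 1.67866 × 0.140 = 0.235012.
CI: 0.344 ± 0.235012 → (0.1090, 0.5790).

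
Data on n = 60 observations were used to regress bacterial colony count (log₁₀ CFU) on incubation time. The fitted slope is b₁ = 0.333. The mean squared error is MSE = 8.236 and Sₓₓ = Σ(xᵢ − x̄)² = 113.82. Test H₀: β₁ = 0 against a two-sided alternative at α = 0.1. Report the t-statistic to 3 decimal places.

t = 1.238

SE(b₁) = √(MSE/Sₓₓ) = √(8.236/113.82) = 0.268998.
t = 0.333 / 0.268998 = 1.238.
df = n − 2 = 58.
Two-sided p ≈ 0.2207, which is ≥ 0.1, so fail to reject H₀.
The data do not give significant evidence of an association between incubation time and bacterial colony count.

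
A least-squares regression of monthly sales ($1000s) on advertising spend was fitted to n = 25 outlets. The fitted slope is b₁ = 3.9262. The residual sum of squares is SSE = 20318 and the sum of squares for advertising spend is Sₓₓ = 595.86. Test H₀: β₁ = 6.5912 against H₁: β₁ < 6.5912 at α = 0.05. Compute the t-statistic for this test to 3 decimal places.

MSE = SSE/(n − 2) = 20318/23 = 883.391.
SE(b₁) = √(MSE/Sₓₓ) = √(883.391/595.86) = 1.2176.
t = (3.9262 − 6.5912) / 1.2176 = -2.189.
df = n − 2 = 23.
One-sided p ≈ 0.0195, which is < 0.05, so reject H₀.
There is evidence that the true slope on advertising spend is below 6.5912 $1000s per unit.

t = -2.189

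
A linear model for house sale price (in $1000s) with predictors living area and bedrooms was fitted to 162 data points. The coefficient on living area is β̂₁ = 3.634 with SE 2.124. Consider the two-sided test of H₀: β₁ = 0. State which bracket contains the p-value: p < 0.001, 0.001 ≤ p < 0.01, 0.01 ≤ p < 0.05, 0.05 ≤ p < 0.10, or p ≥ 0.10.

0.05 ≤ p < 0.10

t = 3.634 / 2.124 = 1.711.
df = n − k − 1 = 162 − 2 − 1 = 159.
Two-sided p = 2·P(T_{159} > |t|) ≈ 0.0890.
So 0.05 ≤ p < 0.10.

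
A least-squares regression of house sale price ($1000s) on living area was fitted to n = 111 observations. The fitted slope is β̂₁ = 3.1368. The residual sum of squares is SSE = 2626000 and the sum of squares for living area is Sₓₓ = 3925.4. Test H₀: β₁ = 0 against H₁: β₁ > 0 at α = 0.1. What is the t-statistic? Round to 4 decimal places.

t = 1.2662

MSE = SSE/(n − 2) = 2626000/109 = 24091.7.
SE(β̂₁) = √(MSE/Sₓₓ) = √(24091.7/3925.4) = 2.47738.
t = 3.1368 / 2.47738 = 1.2662.
df = n − 2 = 109.
One-sided p ≈ 0.1041, which is ≥ 0.1, so fail to reject H₀.
The data do not give significant evidence that the true slope on living area is positive.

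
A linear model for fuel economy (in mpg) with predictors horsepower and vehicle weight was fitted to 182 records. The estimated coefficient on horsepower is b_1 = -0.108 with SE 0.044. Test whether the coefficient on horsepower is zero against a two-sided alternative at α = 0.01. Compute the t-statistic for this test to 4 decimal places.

t = -2.4545

H₀: β₁ = 0 vs H₁: β₁ ≠ 0.
t = (b_1 − β₁⁰)/SE = -0.108 / 0.044 = -2.4545.
df = n − k − 1 = 182 − 2 − 1 = 179.
Two-sided p ≈ 0.0151, which is ≥ 0.01, so fail to reject H₀.
The data do not give significant evidence of an association between horsepower and fuel economy, after adjusting for the other predictors.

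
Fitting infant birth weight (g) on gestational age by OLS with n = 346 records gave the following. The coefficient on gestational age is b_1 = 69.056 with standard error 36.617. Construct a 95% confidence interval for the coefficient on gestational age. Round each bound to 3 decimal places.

(-2.965, 141.077)

df = n − 2 = 346 − 2 = 344.
t* = t_{0.025, 344} = 1.966884.
Margin = t* × SE = 1.966884 × 36.617 = 72.02139.
CI: 69.056 ± 72.02139 → (-2.965, 141.077).
With 95% confidence, each one-unit increase in gestational age is associated with a change of between -2.965 and 141.077 g in infant birth weight.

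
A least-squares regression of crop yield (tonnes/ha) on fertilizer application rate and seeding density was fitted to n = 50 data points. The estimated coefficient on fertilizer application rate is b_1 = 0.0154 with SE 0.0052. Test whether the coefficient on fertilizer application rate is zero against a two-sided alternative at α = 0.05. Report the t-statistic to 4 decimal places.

t = 2.9615

H₀: β₁ = 0 vs H₁: β₁ ≠ 0.
t = (b_1 − β₁⁰)/SE = 0.0154 / 0.0052 = 2.9615.
df = n − k − 1 = 50 − 2 − 1 = 47.
Two-sided p ≈ 0.0048, which is < 0.05, so reject H₀.
There is evidence that fertilizer application rate is associated with crop yield, holding the other predictors fixed.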